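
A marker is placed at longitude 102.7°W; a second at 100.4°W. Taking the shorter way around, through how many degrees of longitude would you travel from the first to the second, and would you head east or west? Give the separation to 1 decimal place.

Raw difference: -100.4 − -102.7 = 2.3°.
Normalise into (−180°, 180°]: 2.3° stays 2.3°.
Positive ⇒ the second point lies to the east; separation 2.3°.

2.3° east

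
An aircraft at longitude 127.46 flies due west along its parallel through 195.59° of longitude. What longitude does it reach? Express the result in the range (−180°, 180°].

-68.13°

Start at +127.46°; shift −195.59° → -68.13°.
-68.13° already lies in (−180°, 180°].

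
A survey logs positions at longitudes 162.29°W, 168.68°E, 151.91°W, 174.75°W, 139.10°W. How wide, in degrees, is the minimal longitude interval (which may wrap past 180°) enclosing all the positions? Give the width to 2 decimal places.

Sort the longitudes: -174.75°, -162.29°, -151.91°, -139.10°, +168.68°.
Eastward gaps between consecutive values (wrapping around): 12.46°, 10.38°, 12.81°, 307.78°, 16.57°.
Largest gap = 307.78° ⇒ minimal covering band is its complement: 360° − 307.78° = 52.22°.
Band runs from +168.68° eastward to -139.10°, crossing the antimeridian.

52.22°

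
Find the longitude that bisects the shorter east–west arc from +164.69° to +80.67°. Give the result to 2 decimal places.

Signed shortest Δλ from +164.69° to +80.67° is -84.02°.
Midpoint longitude = +164.69° + (-84.02°)/2 = +164.69° − 42.01° = +122.68°.

+122.68°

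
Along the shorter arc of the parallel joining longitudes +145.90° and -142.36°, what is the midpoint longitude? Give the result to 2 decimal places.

-178.23°

Signed shortest Δλ from +145.90° to -142.36° is +71.74°.
Midpoint longitude = +145.90° + (+71.74°)/2 = +145.90° + 35.87° = +181.77°.
Normalise into (−180°, 180°]: -178.23°.
(The naïve average (+145.90 + -142.36)/2 = 1.77° is on the wrong side of the globe.)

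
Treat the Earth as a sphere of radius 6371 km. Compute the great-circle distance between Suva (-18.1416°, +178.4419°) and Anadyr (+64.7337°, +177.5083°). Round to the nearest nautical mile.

Δλ = 177.5083 − 178.4419 = -0.9336°.
Δφ = 64.7337 − -18.1416 = 82.8753°.
a = sin²(Δφ/2) + cos φ₁ · cos φ₂ · sin²(Δλ/2) = 0.438012.
c = 2·atan2(√a, √(1−a)) = 1.44650 rad → d = 6371·c ≈ 9215.66 km ≈ 4976.06 nmi.

4976 nmi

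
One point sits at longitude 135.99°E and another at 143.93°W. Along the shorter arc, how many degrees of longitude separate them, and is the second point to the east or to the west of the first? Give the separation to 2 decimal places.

Raw difference: -143.93 − 135.99 = -279.92°.
Normalise into (−180°, 180°]: -279.92° + 360° = 80.08°.
Positive ⇒ the second point lies to the east; separation 80.08°.

80.08° east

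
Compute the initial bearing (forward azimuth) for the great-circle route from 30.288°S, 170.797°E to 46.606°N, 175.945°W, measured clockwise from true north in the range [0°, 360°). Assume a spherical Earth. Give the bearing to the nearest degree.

Δλ = -175.945 − 170.797 = -346.742°; wrapped into (−180°, 180°]: 13.258°.
θ = atan2( sin Δλ · cos φ₂ , cos φ₁ · sin φ₂ − sin φ₁ · cos φ₂ · cos Δλ )
  = atan2(0.15756, 0.96472) = 9.276° → normalised to [0°, 360°): 9.276°.

9°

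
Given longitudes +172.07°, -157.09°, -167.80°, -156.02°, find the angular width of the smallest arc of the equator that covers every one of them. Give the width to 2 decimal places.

31.91°

Sort the longitudes: -167.80°, -157.09°, -156.02°, +172.07°.
Eastward gaps between consecutive values (wrapping around): 10.71°, 1.07°, 328.09°, 20.13°.
Largest gap = 328.09° ⇒ minimal covering band is its complement: 360° − 328.09° = 31.91°.
Band runs from +172.07° eastward to -156.02°, crossing the antimeridian.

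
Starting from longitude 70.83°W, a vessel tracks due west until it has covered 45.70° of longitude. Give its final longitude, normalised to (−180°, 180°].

116.53°W

Start at -70.83°; shift −45.70° → -116.53°.
-116.53° already lies in (−180°, 180°].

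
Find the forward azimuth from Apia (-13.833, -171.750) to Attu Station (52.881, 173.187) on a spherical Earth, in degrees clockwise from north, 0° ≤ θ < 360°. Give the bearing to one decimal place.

350.3°

Δλ = 173.187 − -171.750 = 344.937°; wrapped into (−180°, 180°]: -15.063°.
θ = atan2( sin Δλ · cos φ₂ , cos φ₁ · sin φ₂ − sin φ₁ · cos φ₂ · cos Δλ )
  = atan2(-0.15683, 0.91359) = -9.741° → normalised to [0°, 360°): 350.259°.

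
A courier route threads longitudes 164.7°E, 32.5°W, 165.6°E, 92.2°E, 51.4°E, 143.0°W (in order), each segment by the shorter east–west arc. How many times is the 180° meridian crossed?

Leg 1: +164.7° → -32.5°, shortest Δλ = 162.8° (east) — crosses 180°.
Leg 2: -32.5° → +165.6°, shortest Δλ = -161.9° (west) — crosses 180°.
Leg 3: +165.6° → +92.2°, shortest Δλ = -73.4° (west) — does not cross 180°.
Leg 4: +92.2° → +51.4°, shortest Δλ = -40.8° (west) — does not cross 180°.
Leg 5: +51.4° → -143.0°, shortest Δλ = 165.6° (east) — crosses 180°.
Total crossings: 3.

3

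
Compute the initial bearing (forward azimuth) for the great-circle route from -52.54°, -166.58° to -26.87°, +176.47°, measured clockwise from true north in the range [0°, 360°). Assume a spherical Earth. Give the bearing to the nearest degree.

327°

Δλ = 176.47 − -166.58 = 343.05°; wrapped into (−180°, 180°]: -16.95°.
θ = atan2( sin Δλ · cos φ₂ , cos φ₁ · sin φ₂ − sin φ₁ · cos φ₂ · cos Δλ )
  = atan2(-0.26006, 0.40243) = -32.872° → normalised to [0°, 360°): 327.128°.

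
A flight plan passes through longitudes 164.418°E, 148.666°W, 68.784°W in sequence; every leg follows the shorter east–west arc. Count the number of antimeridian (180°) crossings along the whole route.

1

Leg 1: +164.418° → -148.666°, shortest Δλ = 46.916° (east) — crosses 180°.
Leg 2: -148.666° → -68.784°, shortest Δλ = 79.882° (east) — does not cross 180°.
Total crossings: 1.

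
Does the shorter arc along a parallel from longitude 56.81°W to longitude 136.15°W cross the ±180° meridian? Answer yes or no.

No

Signed shortest Δλ = ((-136.15 − -56.81 + 180) mod 360) − 180 = -79.34°.
Going west by 79.34° from -56.81° reaches -136.15° without touching 180°.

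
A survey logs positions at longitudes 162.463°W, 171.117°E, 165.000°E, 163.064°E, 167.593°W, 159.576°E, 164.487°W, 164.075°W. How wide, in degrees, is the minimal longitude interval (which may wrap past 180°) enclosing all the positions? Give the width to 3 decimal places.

Sort the longitudes: -167.593°, -164.487°, -164.075°, -162.463°, +159.576°, +163.064°, +165.000°, +171.117°.
Eastward gaps between consecutive values (wrapping around): 3.106°, 0.412°, 1.612°, 322.039°, 3.488°, 1.936°, 6.117°, 21.290°.
Largest gap = 322.039° ⇒ minimal covering band is its complement: 360° − 322.039° = 37.961°.
Band runs from +159.576° eastward to -162.463°, crossing the antimeridian.

37.961°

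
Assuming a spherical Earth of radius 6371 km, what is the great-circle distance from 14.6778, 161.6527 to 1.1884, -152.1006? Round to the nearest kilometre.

Δλ = -152.1006 − 161.6527 = -313.7533°; wrapped into (−180°, 180°]: 46.2467°.
Δφ = 1.1884 − 14.6778 = -13.4894°.
a = sin²(Δφ/2) + cos φ₁ · cos φ₂ · sin²(Δλ/2) = 0.162951.
c = 2·atan2(√a, √(1−a)) = 0.83105 rad → d = 6371·c ≈ 5294.64 km.

5295 km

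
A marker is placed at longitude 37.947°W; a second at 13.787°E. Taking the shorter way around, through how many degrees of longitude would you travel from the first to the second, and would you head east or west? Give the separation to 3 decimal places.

Raw difference: 13.787 − -37.947 = 51.734°.
Normalise into (−180°, 180°]: 51.734° stays 51.734°.
Positive ⇒ the second point lies to the east; separation 51.734°.

51.734° east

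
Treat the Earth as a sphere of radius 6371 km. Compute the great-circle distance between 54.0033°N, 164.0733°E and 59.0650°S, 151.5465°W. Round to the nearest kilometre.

13183 km

Δλ = -151.5465 − 164.0733 = -315.6198°; wrapped into (−180°, 180°]: 44.3802°.
Δφ = -59.0650 − 54.0033 = -113.0683°.
a = sin²(Δφ/2) + cos φ₁ · cos φ₂ · sin²(Δλ/2) = 0.739012.
c = 2·atan2(√a, √(1−a)) = 2.06920 rad → d = 6371·c ≈ 13182.87 km.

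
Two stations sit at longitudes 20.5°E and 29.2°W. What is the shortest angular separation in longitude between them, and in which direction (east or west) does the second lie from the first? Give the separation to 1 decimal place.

Raw difference: -29.2 − 20.5 = -49.7°.
Normalise into (−180°, 180°]: -49.7° stays -49.7°.
Negative ⇒ the second point lies to the west; separation 49.7°.

49.7° west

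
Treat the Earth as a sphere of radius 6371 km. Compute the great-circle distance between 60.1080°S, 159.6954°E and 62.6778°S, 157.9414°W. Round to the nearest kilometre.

2232 km

Δλ = -157.9414 − 159.6954 = -317.6368°; wrapped into (−180°, 180°]: 42.3632°.
Δφ = -62.6778 − -60.1080 = -2.5698°.
a = sin²(Δφ/2) + cos φ₁ · cos φ₂ · sin²(Δλ/2) = 0.030367.
c = 2·atan2(√a, √(1−a)) = 0.35031 rad → d = 6371·c ≈ 2231.84 km.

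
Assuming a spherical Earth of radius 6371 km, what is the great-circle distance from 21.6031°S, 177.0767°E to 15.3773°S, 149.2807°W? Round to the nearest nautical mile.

1948 nmi

Δλ = -149.2807 − 177.0767 = -326.3574°; wrapped into (−180°, 180°]: 33.6426°.
Δφ = -15.3773 − -21.6031 = 6.2258°.
a = sin²(Δφ/2) + cos φ₁ · cos φ₂ · sin²(Δλ/2) = 0.078024.
c = 2·atan2(√a, √(1−a)) = 0.56619 rad → d = 6371·c ≈ 3607.19 km ≈ 1947.72 nmi.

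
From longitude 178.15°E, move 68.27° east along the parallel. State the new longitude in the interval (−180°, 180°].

113.58°W

Start at +178.15°; shift +68.27° → +246.42°.
+246.42° lies outside (−180°, 180°]; subtract 360° → -113.58°.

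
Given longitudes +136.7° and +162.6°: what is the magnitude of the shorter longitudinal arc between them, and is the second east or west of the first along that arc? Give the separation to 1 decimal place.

25.9° east

Raw difference: 162.6 − 136.7 = 25.9°.
Normalise into (−180°, 180°]: 25.9° stays 25.9°.
Positive ⇒ the second point lies to the east; separation 25.9°.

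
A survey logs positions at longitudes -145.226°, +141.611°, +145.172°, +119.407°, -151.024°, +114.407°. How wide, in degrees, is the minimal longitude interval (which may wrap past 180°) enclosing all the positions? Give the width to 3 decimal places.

Sort the longitudes: -151.024°, -145.226°, +114.407°, +119.407°, +141.611°, +145.172°.
Eastward gaps between consecutive values (wrapping around): 5.798°, 259.633°, 5.000°, 22.204°, 3.561°, 63.804°.
Largest gap = 259.633° ⇒ minimal covering band is its complement: 360° − 259.633° = 100.367°.
Band runs from +114.407° eastward to -145.226°, crossing the antimeridian.

100.367°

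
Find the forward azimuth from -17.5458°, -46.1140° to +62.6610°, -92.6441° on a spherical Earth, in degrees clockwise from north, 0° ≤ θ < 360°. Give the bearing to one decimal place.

340.5°

Δλ = -92.6441 − -46.1140 = -46.5301°.
θ = atan2( sin Δλ · cos φ₂ , cos φ₁ · sin φ₂ − sin φ₁ · cos φ₂ · cos Δλ )
  = atan2(-0.33330, 0.94223) = -19.480° → normalised to [0°, 360°): 340.520°.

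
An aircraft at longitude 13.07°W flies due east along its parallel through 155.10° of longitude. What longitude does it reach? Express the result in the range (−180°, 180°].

Start at -13.07°; shift +155.10° → +142.03°.
+142.03° already lies in (−180°, 180°].

142.03°E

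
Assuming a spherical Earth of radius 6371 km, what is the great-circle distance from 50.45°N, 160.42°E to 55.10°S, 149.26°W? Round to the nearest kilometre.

Δλ = -149.26 − 160.42 = -309.68°; wrapped into (−180°, 180°]: 50.32°.
Δφ = -55.10 − 50.45 = -105.55°.
a = sin²(Δφ/2) + cos φ₁ · cos φ₂ · sin²(Δλ/2) = 0.699890.
c = 2·atan2(√a, √(1−a)) = 1.98207 rad → d = 6371·c ≈ 12627.78 km.

12628 km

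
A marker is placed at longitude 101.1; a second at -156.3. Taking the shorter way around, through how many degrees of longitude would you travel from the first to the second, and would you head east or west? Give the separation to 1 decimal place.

Raw difference: -156.3 − 101.1 = -257.4°.
Normalise into (−180°, 180°]: -257.4° + 360° = 102.6°.
Positive ⇒ the second point lies to the east; separation 102.6°.

102.6° east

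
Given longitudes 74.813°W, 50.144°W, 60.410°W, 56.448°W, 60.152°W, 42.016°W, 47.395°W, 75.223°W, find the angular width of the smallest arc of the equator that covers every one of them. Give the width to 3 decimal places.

33.207°

Sort the longitudes: -75.223°, -74.813°, -60.410°, -60.152°, -56.448°, -50.144°, -47.395°, -42.016°.
Eastward gaps between consecutive values (wrapping around): 0.410°, 14.403°, 0.258°, 3.704°, 6.304°, 2.749°, 5.379°, 326.793°.
Largest gap = 326.793° ⇒ minimal covering band is its complement: 360° − 326.793° = 33.207°.
Band runs from -75.223° eastward to -42.016°.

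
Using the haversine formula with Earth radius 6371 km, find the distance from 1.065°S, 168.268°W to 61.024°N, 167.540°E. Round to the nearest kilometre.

Δλ = 167.540 − -168.268 = 335.808°; wrapped into (−180°, 180°]: -24.192°.
Δφ = 61.024 − -1.065 = 62.089°.
a = sin²(Δφ/2) + cos φ₁ · cos φ₂ · sin²(Δλ/2) = 0.287219.
c = 2·atan2(√a, √(1−a)) = 1.13121 rad → d = 6371·c ≈ 7206.96 km.

7207 km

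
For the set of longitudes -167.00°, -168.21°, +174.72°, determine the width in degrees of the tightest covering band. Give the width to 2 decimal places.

18.28°

Sort the longitudes: -168.21°, -167.00°, +174.72°.
Eastward gaps between consecutive values (wrapping around): 1.21°, 341.72°, 17.07°.
Largest gap = 341.72° ⇒ minimal covering band is its complement: 360° − 341.72° = 18.28°.
Band runs from +174.72° eastward to -167.00°, crossing the antimeridian.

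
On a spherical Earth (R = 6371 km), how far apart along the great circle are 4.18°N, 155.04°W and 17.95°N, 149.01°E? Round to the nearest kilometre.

6269 km

Δλ = 149.01 − -155.04 = 304.05°; wrapped into (−180°, 180°]: -55.95°.
Δφ = 17.95 − 4.18 = 13.77°.
a = sin²(Δφ/2) + cos φ₁ · cos φ₂ · sin²(Δλ/2) = 0.223145.
c = 2·atan2(√a, √(1−a)) = 0.98398 rad → d = 6371·c ≈ 6268.96 km.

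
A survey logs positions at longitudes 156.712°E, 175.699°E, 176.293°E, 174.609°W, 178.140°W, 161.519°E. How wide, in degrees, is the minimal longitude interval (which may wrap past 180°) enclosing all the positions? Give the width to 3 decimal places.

Sort the longitudes: -178.140°, -174.609°, +156.712°, +161.519°, +175.699°, +176.293°.
Eastward gaps between consecutive values (wrapping around): 3.531°, 331.321°, 4.807°, 14.180°, 0.594°, 5.567°.
Largest gap = 331.321° ⇒ minimal covering band is its complement: 360° − 331.321° = 28.679°.
Band runs from +156.712° eastward to -174.609°, crossing the antimeridian.

28.679°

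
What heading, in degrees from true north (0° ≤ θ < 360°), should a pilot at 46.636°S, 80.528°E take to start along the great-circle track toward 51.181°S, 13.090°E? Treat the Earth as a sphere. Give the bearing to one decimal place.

238.1°

Δλ = 13.090 − 80.528 = -67.438°.
θ = atan2( sin Δλ · cos φ₂ , cos φ₁ · sin φ₂ − sin φ₁ · cos φ₂ · cos Δλ )
  = atan2(-0.57889, -0.36012) = -121.885° → normalised to [0°, 360°): 238.115°.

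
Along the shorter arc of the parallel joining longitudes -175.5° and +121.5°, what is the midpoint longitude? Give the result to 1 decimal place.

Signed shortest Δλ from -175.5° to +121.5° is -63.0°.
Midpoint longitude = -175.5° + (-63.0°)/2 = -175.5° − 31.5° = -207.0°.
Normalise into (−180°, 180°]: +153.0°.
(The naïve average (-175.5 + +121.5)/2 = -27.0° is on the wrong side of the globe.)

+153.0°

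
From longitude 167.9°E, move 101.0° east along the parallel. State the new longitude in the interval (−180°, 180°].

91.1°W

Start at +167.9°; shift +101.0° → +268.9°.
+268.9° lies outside (−180°, 180°]; subtract 360° → -91.1°.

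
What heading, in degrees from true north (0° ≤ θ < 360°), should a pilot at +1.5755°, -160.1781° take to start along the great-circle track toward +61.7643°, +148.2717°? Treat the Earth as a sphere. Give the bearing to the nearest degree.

Δλ = 148.2717 − -160.1781 = 308.4498°; wrapped into (−180°, 180°]: -51.5502°.
θ = atan2( sin Δλ · cos φ₂ , cos φ₁ · sin φ₂ − sin φ₁ · cos φ₂ · cos Δλ )
  = atan2(-0.37051, 0.87259) = -23.007° → normalised to [0°, 360°): 336.993°.

337°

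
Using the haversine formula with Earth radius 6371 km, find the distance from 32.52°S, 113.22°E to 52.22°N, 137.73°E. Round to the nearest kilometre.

Δλ = 137.73 − 113.22 = 24.51°.
Δφ = 52.22 − -32.52 = 84.74°.
a = sin²(Δφ/2) + cos φ₁ · cos φ₂ · sin²(Δλ/2) = 0.477437.
c = 2·atan2(√a, √(1−a)) = 1.52565 rad → d = 6371·c ≈ 9719.95 km.

9720 km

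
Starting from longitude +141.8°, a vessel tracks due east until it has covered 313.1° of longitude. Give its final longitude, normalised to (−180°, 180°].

Start at +141.8°; shift +313.1° → +454.9°.
+454.9° lies outside (−180°, 180°]; subtract 360° → +94.9°.

+94.9°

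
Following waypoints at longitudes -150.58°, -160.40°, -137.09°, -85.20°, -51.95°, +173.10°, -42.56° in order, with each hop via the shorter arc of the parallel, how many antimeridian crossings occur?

Leg 1: -150.58° → -160.40°, shortest Δλ = -9.82° (west) — does not cross 180°.
Leg 2: -160.40° → -137.09°, shortest Δλ = 23.31° (east) — does not cross 180°.
Leg 3: -137.09° → -85.20°, shortest Δλ = 51.89° (east) — does not cross 180°.
Leg 4: -85.20° → -51.95°, shortest Δλ = 33.25° (east) — does not cross 180°.
Leg 5: -51.95° → +173.10°, shortest Δλ = -134.95° (west) — crosses 180°.
Leg 6: +173.10° → -42.56°, shortest Δλ = 144.34° (east) — crosses 180°.
Total crossings: 2.

2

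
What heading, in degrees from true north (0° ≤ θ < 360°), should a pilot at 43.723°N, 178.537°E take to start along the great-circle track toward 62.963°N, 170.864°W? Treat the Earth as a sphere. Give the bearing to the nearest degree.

Δλ = -170.864 − 178.537 = -349.401°; wrapped into (−180°, 180°]: 10.599°.
θ = atan2( sin Δλ · cos φ₂ , cos φ₁ · sin φ₂ − sin φ₁ · cos φ₂ · cos Δλ )
  = atan2(0.08361, 0.33489) = 14.018° → normalised to [0°, 360°): 14.018°.

14°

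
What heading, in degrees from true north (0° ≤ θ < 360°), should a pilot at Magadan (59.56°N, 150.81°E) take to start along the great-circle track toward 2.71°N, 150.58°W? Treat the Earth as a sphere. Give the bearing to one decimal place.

116.5°

Δλ = -150.58 − 150.81 = -301.39°; wrapped into (−180°, 180°]: 58.61°.
θ = atan2( sin Δλ · cos φ₂ , cos φ₁ · sin φ₂ − sin φ₁ · cos φ₂ · cos Δλ )
  = atan2(0.85269, -0.42461) = 116.472° → normalised to [0°, 360°): 116.472°.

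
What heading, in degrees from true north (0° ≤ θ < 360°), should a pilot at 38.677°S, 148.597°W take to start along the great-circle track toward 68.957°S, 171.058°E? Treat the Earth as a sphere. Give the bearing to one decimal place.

Δλ = 171.058 − -148.597 = 319.655°; wrapped into (−180°, 180°]: -40.345°.
θ = atan2( sin Δλ · cos φ₂ , cos φ₁ · sin φ₂ − sin φ₁ · cos φ₂ · cos Δλ )
  = atan2(-0.23246, -0.55760) = -157.369° → normalised to [0°, 360°): 202.631°.

202.6°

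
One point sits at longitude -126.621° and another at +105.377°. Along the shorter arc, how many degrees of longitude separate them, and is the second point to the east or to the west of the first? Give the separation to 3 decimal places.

Raw difference: 105.377 − -126.621 = 231.998°.
Normalise into (−180°, 180°]: 231.998° − 360° = -128.002°.
Negative ⇒ the second point lies to the west; separation 128.002°.

128.002° west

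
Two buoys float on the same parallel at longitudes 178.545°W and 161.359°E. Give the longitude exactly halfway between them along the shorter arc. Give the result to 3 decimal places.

Signed shortest Δλ from -178.545° to +161.359° is -20.096°.
Midpoint longitude = -178.545° + (-20.096°)/2 = -178.545° − 10.048° = -188.593°.
Normalise into (−180°, 180°]: +171.407°.
(The naïve average (-178.545 + +161.359)/2 = -8.593° is on the wrong side of the globe.)

171.407°E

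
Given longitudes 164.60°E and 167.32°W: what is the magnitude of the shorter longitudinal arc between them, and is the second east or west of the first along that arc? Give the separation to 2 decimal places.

Raw difference: -167.32 − 164.60 = -331.92°.
Normalise into (−180°, 180°]: -331.92° + 360° = 28.08°.
Positive ⇒ the second point lies to the east; separation 28.08°.

28.08° east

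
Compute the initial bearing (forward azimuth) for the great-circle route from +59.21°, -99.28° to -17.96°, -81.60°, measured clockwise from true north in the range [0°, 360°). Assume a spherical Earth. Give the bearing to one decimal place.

Δλ = -81.60 − -99.28 = 17.68°.
θ = atan2( sin Δλ · cos φ₂ , cos φ₁ · sin φ₂ − sin φ₁ · cos φ₂ · cos Δλ )
  = atan2(0.28890, -0.93644) = 162.854° → normalised to [0°, 360°): 162.854°.

162.9°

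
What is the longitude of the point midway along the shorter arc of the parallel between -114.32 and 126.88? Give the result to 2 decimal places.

-173.72°

Signed shortest Δλ from -114.32° to +126.88° is -118.80°.
Midpoint longitude = -114.32° + (-118.80°)/2 = -114.32° − 59.40° = -173.72°.
(The naïve average (-114.32 + +126.88)/2 = 6.28° is on the wrong side of the globe.)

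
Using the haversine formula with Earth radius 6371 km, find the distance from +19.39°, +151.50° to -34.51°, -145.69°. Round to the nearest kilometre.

8938 km

Δλ = -145.69 − 151.50 = -297.19°; wrapped into (−180°, 180°]: 62.81°.
Δφ = -34.51 − 19.39 = -53.90°.
a = sin²(Δφ/2) + cos φ₁ · cos φ₂ · sin²(Δλ/2) = 0.416458.
c = 2·atan2(√a, √(1−a)) = 1.40293 rad → d = 6371·c ≈ 8938.04 km.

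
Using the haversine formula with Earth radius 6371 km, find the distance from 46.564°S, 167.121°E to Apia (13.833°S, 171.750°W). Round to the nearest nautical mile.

2235 nmi

Δλ = -171.750 − 167.121 = -338.871°; wrapped into (−180°, 180°]: 21.129°.
Δφ = -13.833 − -46.564 = 32.731°.
a = sin²(Δφ/2) + cos φ₁ · cos φ₂ · sin²(Δλ/2) = 0.101832.
c = 2·atan2(√a, √(1−a)) = 0.64958 rad → d = 6371·c ≈ 4138.49 km ≈ 2234.61 nmi.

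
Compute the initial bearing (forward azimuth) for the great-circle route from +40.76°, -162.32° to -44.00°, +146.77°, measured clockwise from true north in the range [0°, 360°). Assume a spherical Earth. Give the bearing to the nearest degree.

214°

Δλ = 146.77 − -162.32 = 309.09°; wrapped into (−180°, 180°]: -50.91°.
θ = atan2( sin Δλ · cos φ₂ , cos φ₁ · sin φ₂ − sin φ₁ · cos φ₂ · cos Δλ )
  = atan2(-0.55832, -0.82230) = -145.825° → normalised to [0°, 360°): 214.175°.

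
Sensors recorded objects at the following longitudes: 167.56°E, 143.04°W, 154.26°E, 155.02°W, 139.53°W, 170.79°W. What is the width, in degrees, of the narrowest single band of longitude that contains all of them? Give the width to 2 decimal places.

Sort the longitudes: -170.79°, -155.02°, -143.04°, -139.53°, +154.26°, +167.56°.
Eastward gaps between consecutive values (wrapping around): 15.77°, 11.98°, 3.51°, 293.79°, 13.30°, 21.65°.
Largest gap = 293.79° ⇒ minimal covering band is its complement: 360° − 293.79° = 66.21°.
Band runs from +154.26° eastward to -139.53°, crossing the antimeridian.

66.21°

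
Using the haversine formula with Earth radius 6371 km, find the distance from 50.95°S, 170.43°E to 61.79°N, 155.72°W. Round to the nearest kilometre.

12889 km

Δλ = -155.72 − 170.43 = -326.15°; wrapped into (−180°, 180°]: 33.85°.
Δφ = 61.79 − -50.95 = 112.74°.
a = sin²(Δφ/2) + cos φ₁ · cos φ₂ · sin²(Δλ/2) = 0.718514.
c = 2·atan2(√a, √(1−a)) = 2.02309 rad → d = 6371·c ≈ 12889.09 km.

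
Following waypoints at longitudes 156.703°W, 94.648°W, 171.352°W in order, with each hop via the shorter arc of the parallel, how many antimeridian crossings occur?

Leg 1: -156.703° → -94.648°, shortest Δλ = 62.055° (east) — does not cross 180°.
Leg 2: -94.648° → -171.352°, shortest Δλ = -76.704° (west) — does not cross 180°.
Total crossings: 0.

0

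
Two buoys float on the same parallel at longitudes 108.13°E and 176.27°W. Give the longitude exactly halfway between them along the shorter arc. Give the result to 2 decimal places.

145.93°E

Signed shortest Δλ from +108.13° to -176.27° is +75.60°.
Midpoint longitude = +108.13° + (+75.60°)/2 = +108.13° + 37.80° = +145.93°.
(The naïve average (+108.13 + -176.27)/2 = -34.07° is on the wrong side of the globe.)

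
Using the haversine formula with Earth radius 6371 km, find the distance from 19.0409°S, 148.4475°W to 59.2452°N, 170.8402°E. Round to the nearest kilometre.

Δλ = 170.8402 − -148.4475 = 319.2877°; wrapped into (−180°, 180°]: -40.7123°.
Δφ = 59.2452 − -19.0409 = 78.2861°.
a = sin²(Δφ/2) + cos φ₁ · cos φ₂ · sin²(Δλ/2) = 0.456979.
c = 2·atan2(√a, √(1−a)) = 1.48465 rad → d = 6371·c ≈ 9458.69 km.

9459 km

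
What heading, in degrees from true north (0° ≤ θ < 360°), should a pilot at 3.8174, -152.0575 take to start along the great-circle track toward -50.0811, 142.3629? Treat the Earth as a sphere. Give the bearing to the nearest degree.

217°

Δλ = 142.3629 − -152.0575 = 294.4204°; wrapped into (−180°, 180°]: -65.5796°.
θ = atan2( sin Δλ · cos φ₂ , cos φ₁ · sin φ₂ − sin φ₁ · cos φ₂ · cos Δλ )
  = atan2(-0.58429, -0.78291) = -143.266° → normalised to [0°, 360°): 216.734°.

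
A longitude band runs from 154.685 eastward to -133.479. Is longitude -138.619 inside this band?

Yes

Band width going east from +154.685° to -133.479°: ((-133.479 − 154.685) mod 360) = 71.836°.
Offset of -138.619° east of the west edge: ((-138.619 − 154.685) mod 360) = 66.696°.
66.696° ≤ 71.836° ⇒ inside.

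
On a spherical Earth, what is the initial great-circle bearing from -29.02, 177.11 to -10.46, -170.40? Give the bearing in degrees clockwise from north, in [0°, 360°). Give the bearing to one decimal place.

Δλ = -170.40 − 177.11 = -347.51°; wrapped into (−180°, 180°]: 12.49°.
θ = atan2( sin Δλ · cos φ₂ , cos φ₁ · sin φ₂ − sin φ₁ · cos φ₂ · cos Δλ )
  = atan2(0.21268, 0.30701) = 34.712° → normalised to [0°, 360°): 34.712°.

34.7°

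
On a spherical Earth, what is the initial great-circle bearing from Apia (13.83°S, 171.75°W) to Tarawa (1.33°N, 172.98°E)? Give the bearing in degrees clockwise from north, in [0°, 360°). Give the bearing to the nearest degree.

314°

Δλ = 172.98 − -171.75 = 344.73°; wrapped into (−180°, 180°]: -15.27°.
θ = atan2( sin Δλ · cos φ₂ , cos φ₁ · sin φ₂ − sin φ₁ · cos φ₂ · cos Δλ )
  = atan2(-0.26330, 0.25308) = -46.134° → normalised to [0°, 360°): 313.866°.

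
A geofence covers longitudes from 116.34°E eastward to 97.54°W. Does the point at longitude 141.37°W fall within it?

Yes

Band width going east from +116.34° to -97.54°: ((-97.54 − 116.34) mod 360) = 146.12°.
Offset of -141.37° east of the west edge: ((-141.37 − 116.34) mod 360) = 102.29°.
102.29° ≤ 146.12° ⇒ inside.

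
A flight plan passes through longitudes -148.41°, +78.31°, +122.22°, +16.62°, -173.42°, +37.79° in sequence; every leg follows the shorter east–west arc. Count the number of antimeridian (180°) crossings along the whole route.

Leg 1: -148.41° → +78.31°, shortest Δλ = -133.28° (west) — crosses 180°.
Leg 2: +78.31° → +122.22°, shortest Δλ = 43.91° (east) — does not cross 180°.
Leg 3: +122.22° → +16.62°, shortest Δλ = -105.6° (west) — does not cross 180°.
Leg 4: +16.62° → -173.42°, shortest Δλ = 169.96° (east) — crosses 180°.
Leg 5: -173.42° → +37.79°, shortest Δλ = -148.79° (west) — crosses 180°.
Total crossings: 3.

3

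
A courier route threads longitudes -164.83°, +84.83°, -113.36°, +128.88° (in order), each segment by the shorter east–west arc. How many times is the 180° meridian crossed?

Leg 1: -164.83° → +84.83°, shortest Δλ = -110.34° (west) — crosses 180°.
Leg 2: +84.83° → -113.36°, shortest Δλ = 161.81° (east) — crosses 180°.
Leg 3: -113.36° → +128.88°, shortest Δλ = -117.76° (west) — crosses 180°.
Total crossings: 3.

3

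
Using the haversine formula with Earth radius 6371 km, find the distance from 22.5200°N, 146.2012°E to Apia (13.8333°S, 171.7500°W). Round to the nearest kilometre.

Δλ = -171.7500 − 146.2012 = -317.9512°; wrapped into (−180°, 180°]: 42.0488°.
Δφ = -13.8333 − 22.5200 = -36.3533°.
a = sin²(Δφ/2) + cos φ₁ · cos φ₂ · sin²(Δλ/2) = 0.212761.
c = 2·atan2(√a, √(1−a)) = 0.95883 rad → d = 6371·c ≈ 6108.70 km.

6109 km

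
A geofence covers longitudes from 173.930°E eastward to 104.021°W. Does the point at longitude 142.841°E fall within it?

Band width going east from +173.930° to -104.021°: ((-104.021 − 173.930) mod 360) = 82.049°.
Offset of +142.841° east of the west edge: ((142.841 − 173.930) mod 360) = 328.911°.
328.911° > 82.049° ⇒ outside.

No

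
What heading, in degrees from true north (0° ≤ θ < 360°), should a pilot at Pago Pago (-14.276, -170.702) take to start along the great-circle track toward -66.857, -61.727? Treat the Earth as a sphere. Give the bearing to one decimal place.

158.1°

Δλ = -61.727 − -170.702 = 108.975°.
θ = atan2( sin Δλ · cos φ₂ , cos φ₁ · sin φ₂ − sin φ₁ · cos φ₂ · cos Δλ )
  = atan2(0.37167, -0.92264) = 158.059° → normalised to [0°, 360°): 158.059°.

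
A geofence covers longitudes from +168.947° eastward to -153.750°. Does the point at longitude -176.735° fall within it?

Yes

Band width going east from +168.947° to -153.750°: ((-153.750 − 168.947) mod 360) = 37.303°.
Offset of -176.735° east of the west edge: ((-176.735 − 168.947) mod 360) = 14.318°.
14.318° ≤ 37.303° ⇒ inside.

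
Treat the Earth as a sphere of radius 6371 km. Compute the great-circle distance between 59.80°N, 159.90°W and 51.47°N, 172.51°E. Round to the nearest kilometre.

Δλ = 172.51 − -159.90 = 332.41°; wrapped into (−180°, 180°]: -27.59°.
Δφ = 51.47 − 59.80 = -8.33°.
a = sin²(Δφ/2) + cos φ₁ · cos φ₂ · sin²(Δλ/2) = 0.023091.
c = 2·atan2(√a, √(1−a)) = 0.30510 rad → d = 6371·c ≈ 1943.77 km.

1944 km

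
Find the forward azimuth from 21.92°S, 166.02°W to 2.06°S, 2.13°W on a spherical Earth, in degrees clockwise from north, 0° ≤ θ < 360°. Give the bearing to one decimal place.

Δλ = -2.13 − -166.02 = 163.89°.
θ = atan2( sin Δλ · cos φ₂ , cos φ₁ · sin φ₂ − sin φ₁ · cos φ₂ · cos Δλ )
  = atan2(0.27730, -0.39177) = 144.708° → normalised to [0°, 360°): 144.708°.

144.7°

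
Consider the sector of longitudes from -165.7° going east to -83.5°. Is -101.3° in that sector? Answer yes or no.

Band width going east from -165.7° to -83.5°: ((-83.5 − -165.7) mod 360) = 82.2°.
Offset of -101.3° east of the west edge: ((-101.3 − -165.7) mod 360) = 64.4°.
64.4° ≤ 82.2° ⇒ inside.

Yes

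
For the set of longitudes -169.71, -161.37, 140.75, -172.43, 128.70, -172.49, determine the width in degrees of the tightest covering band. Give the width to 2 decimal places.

69.93°

Sort the longitudes: -172.49°, -172.43°, -169.71°, -161.37°, +128.70°, +140.75°.
Eastward gaps between consecutive values (wrapping around): 0.06°, 2.72°, 8.34°, 290.07°, 12.05°, 46.76°.
Largest gap = 290.07° ⇒ minimal covering band is its complement: 360° − 290.07° = 69.93°.
Band runs from +128.70° eastward to -161.37°, crossing the antimeridian.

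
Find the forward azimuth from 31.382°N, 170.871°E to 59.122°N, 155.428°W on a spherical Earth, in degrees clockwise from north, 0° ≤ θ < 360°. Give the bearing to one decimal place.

Δλ = -155.428 − 170.871 = -326.299°; wrapped into (−180°, 180°]: 33.701°.
θ = atan2( sin Δλ · cos φ₂ , cos φ₁ · sin φ₂ − sin φ₁ · cos φ₂ · cos Δλ )
  = atan2(0.28476, 0.51037) = 29.159° → normalised to [0°, 360°): 29.159°.

29.2°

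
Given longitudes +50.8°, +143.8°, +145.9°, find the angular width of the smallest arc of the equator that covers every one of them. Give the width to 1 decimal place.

95.1°

Sort the longitudes: +50.8°, +143.8°, +145.9°.
Eastward gaps between consecutive values (wrapping around): 93.0°, 2.1°, 264.9°.
Largest gap = 264.9° ⇒ minimal covering band is its complement: 360° − 264.9° = 95.1°.
Band runs from +50.8° eastward to +145.9°.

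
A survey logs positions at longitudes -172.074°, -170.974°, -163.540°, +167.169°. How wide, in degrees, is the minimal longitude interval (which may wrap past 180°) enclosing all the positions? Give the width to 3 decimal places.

Sort the longitudes: -172.074°, -170.974°, -163.540°, +167.169°.
Eastward gaps between consecutive values (wrapping around): 1.100°, 7.434°, 330.709°, 20.757°.
Largest gap = 330.709° ⇒ minimal covering band is its complement: 360° − 330.709° = 29.291°.
Band runs from +167.169° eastward to -163.540°, crossing the antimeridian.

29.291°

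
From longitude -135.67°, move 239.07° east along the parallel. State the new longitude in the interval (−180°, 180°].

Start at -135.67°; shift +239.07° → +103.40°.
+103.40° already lies in (−180°, 180°].

+103.40°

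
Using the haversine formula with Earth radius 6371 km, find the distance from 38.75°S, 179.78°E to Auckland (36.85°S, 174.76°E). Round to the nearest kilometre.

489 km

Δλ = 174.76 − 179.78 = -5.02°.
Δφ = -36.85 − -38.75 = 1.90°.
a = sin²(Δφ/2) + cos φ₁ · cos φ₂ · sin²(Δλ/2) = 0.001472.
c = 2·atan2(√a, √(1−a)) = 0.07675 rad → d = 6371·c ≈ 488.95 km.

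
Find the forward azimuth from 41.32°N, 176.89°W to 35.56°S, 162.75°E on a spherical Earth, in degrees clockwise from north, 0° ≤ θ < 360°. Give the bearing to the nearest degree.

Δλ = 162.75 − -176.89 = 339.64°; wrapped into (−180°, 180°]: -20.36°.
θ = atan2( sin Δλ · cos φ₂ , cos φ₁ · sin φ₂ − sin φ₁ · cos φ₂ · cos Δλ )
  = atan2(-0.28303, -0.94034) = -163.249° → normalised to [0°, 360°): 196.751°.

197°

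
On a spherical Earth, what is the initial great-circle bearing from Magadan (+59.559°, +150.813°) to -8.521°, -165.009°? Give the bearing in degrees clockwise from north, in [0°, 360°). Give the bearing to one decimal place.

134.9°

Δλ = -165.009 − 150.813 = -315.822°; wrapped into (−180°, 180°]: 44.178°.
θ = atan2( sin Δλ · cos φ₂ , cos φ₁ · sin φ₂ − sin φ₁ · cos φ₂ · cos Δλ )
  = atan2(0.68920, -0.68656) = 134.890° → normalised to [0°, 360°): 134.890°.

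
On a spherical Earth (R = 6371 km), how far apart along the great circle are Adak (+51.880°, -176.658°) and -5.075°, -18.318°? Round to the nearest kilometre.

Δλ = -18.318 − -176.658 = 158.340°.
Δφ = -5.075 − 51.880 = -56.955°.
a = sin²(Δφ/2) + cos φ₁ · cos φ₂ · sin²(Δλ/2) = 0.820533.
c = 2·atan2(√a, √(1−a)) = 2.26668 rad → d = 6371·c ≈ 14441.04 km.

14441 km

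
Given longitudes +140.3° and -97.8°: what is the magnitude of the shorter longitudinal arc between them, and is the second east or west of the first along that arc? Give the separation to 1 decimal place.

Raw difference: -97.8 − 140.3 = -238.1°.
Normalise into (−180°, 180°]: -238.1° + 360° = 121.9°.
Positive ⇒ the second point lies to the east; separation 121.9°.

121.9° east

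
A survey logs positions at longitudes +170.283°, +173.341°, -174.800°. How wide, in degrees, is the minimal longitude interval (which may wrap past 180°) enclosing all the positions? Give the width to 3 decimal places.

Sort the longitudes: -174.800°, +170.283°, +173.341°.
Eastward gaps between consecutive values (wrapping around): 345.083°, 3.058°, 11.859°.
Largest gap = 345.083° ⇒ minimal covering band is its complement: 360° − 345.083° = 14.917°.
Band runs from +170.283° eastward to -174.800°, crossing the antimeridian.

14.917°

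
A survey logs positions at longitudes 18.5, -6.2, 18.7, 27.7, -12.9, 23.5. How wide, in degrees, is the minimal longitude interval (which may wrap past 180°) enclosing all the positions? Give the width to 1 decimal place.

Sort the longitudes: -12.9°, -6.2°, +18.5°, +18.7°, +23.5°, +27.7°.
Eastward gaps between consecutive values (wrapping around): 6.7°, 24.7°, 0.2°, 4.8°, 4.2°, 319.4°.
Largest gap = 319.4° ⇒ minimal covering band is its complement: 360° − 319.4° = 40.6°.
Band runs from -12.9° eastward to +27.7°.

40.6°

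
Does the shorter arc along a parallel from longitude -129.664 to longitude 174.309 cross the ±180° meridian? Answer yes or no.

Naïve |174.309 − -129.664| = 303.973° > 180°, so the shorter arc goes the other way round — across 180°.
Signed shortest Δλ = ((174.309 − -129.664 + 180) mod 360) − 180 = -56.027°.
Going west by 56.027° from -129.664° passes through 180° before reaching +174.309°.

Yes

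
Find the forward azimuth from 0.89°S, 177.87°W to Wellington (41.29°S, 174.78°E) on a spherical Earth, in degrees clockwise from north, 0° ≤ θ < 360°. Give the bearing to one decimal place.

188.4°

Δλ = 174.78 − -177.87 = 352.65°; wrapped into (−180°, 180°]: -7.35°.
θ = atan2( sin Δλ · cos φ₂ , cos φ₁ · sin φ₂ − sin φ₁ · cos φ₂ · cos Δλ )
  = atan2(-0.09612, -0.64822) = -171.565° → normalised to [0°, 360°): 188.435°.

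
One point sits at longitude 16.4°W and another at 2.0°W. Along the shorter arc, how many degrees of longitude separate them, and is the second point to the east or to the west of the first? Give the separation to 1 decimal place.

Raw difference: -2.0 − -16.4 = 14.4°.
Normalise into (−180°, 180°]: 14.4° stays 14.4°.
Positive ⇒ the second point lies to the east; separation 14.4°.

14.4° east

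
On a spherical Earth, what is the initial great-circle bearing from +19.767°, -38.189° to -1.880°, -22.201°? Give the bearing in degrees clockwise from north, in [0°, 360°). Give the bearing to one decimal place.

142.3°

Δλ = -22.201 − -38.189 = 15.988°.
θ = atan2( sin Δλ · cos φ₂ , cos φ₁ · sin φ₂ − sin φ₁ · cos φ₂ · cos Δλ )
  = atan2(0.27529, -0.35581) = 142.271° → normalised to [0°, 360°): 142.271°.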